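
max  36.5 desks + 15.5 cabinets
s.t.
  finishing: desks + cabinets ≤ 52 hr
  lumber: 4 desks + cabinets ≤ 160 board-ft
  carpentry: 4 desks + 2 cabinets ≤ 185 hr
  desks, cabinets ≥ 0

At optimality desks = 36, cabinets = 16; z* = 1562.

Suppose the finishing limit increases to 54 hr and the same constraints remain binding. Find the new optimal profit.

Binding: finishing and lumber. Non-binding: carpentry (9 unused).
Since carpentry is not tight, its dual is 0.
Dual feasibility on the basic columns requires 1·y_finishing + 4·y_lumber = 36.5, 1·y_finishing + 1·y_lumber = 15.5.
Solving: y_finishing = 8.5, y_lumber = 7.
Δz = y_finishing·Δb = 8.5 × (2) = 17, so new z* = 1562 + 17 = 1579.

1579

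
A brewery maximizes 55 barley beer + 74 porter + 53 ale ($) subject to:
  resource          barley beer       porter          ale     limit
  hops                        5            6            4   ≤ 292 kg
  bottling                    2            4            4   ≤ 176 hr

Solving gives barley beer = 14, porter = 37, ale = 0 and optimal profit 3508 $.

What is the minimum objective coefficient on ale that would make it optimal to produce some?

Check each constraint at x*: hops 292/292 (tight); bottling 176/176 (tight).
From A_Bᵀ y = c: 5·y_hops + 2·y_bottling = 55; 6·y_hops + 4·y_bottling = 74.
→ y_hops = 9 and y_bottling = 5.
ale enters the basis when its profit ≥ yᵀa₃ = 9·4 + 5·4 = 56.

56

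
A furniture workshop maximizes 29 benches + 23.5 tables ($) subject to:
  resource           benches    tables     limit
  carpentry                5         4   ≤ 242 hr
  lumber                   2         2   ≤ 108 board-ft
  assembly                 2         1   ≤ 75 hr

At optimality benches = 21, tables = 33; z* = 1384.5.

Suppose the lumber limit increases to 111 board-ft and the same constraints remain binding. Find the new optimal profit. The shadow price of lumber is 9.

1411.5

Δb = 3, so new z* = 1384.5 + (9)·(3) = 1384.5 + 27 = 1411.5.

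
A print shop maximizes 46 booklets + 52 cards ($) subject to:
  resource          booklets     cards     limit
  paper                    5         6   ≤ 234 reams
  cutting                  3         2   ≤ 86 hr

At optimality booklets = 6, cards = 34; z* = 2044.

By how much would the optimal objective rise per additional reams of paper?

At the optimum: paper uses 234 of 234 (binding); cutting uses 86 of 86 (binding).
Dual feasibility on the basic columns requires 5·y_paper + 3·y_cutting = 46, 6·y_paper + 2·y_cutting = 52.
This yields shadow prices y_paper = 8, y_cutting = 2.
Shadow price of paper = 8.

8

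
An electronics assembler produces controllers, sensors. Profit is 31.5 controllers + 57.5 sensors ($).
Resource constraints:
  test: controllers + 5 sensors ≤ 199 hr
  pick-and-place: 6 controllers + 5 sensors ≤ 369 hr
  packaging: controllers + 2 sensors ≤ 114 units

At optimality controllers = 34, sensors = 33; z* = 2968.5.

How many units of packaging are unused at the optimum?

packaging used = 1·34 + 2·33 = 100; slack = 114 − 100 = 14.

14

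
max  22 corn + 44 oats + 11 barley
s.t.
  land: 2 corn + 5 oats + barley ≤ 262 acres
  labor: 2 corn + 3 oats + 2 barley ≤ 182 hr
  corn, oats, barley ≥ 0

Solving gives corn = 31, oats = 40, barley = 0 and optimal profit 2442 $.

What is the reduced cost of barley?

Check each constraint at x*: land 262/262 (tight); labor 182/182 (tight).
From A_Bᵀ y = c: 2·y_land + 2·y_labor = 22; 5·y_land + 3·y_labor = 44.
→ y_land = 5.5 and y_labor = 5.5.
Reduced cost of barley: c₃ − yᵀa₃ = 11 − (5.5·1 + 5.5·2) = 11 − 16.5 = -5.5.

-5.5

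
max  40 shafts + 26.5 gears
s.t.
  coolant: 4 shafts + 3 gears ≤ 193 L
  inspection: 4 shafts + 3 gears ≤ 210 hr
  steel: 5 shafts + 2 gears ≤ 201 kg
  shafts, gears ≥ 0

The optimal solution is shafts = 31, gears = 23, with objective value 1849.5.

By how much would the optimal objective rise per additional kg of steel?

2

At the optimum: coolant uses 193 of 193 (binding); inspection uses 193 of 210 (slack = 17); steel uses 201 of 201 (binding).
Slack constraints have shadow price 0 (complementary slackness).
The binding rows give the dual system: 4·y_coolant + 5·y_steel = 40 and 3·y_coolant + 2·y_steel = 26.5.
Solving: y_coolant = 7.5, y_steel = 2.
Shadow price of steel = 2.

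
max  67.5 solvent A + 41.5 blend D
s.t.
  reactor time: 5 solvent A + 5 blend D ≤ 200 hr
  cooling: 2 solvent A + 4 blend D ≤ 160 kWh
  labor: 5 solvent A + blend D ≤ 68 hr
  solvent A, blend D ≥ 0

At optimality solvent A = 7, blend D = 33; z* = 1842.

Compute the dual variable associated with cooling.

0

At the optimum: reactor time uses 200 of 200 (binding); cooling uses 146 of 160 (slack = 14); labor uses 68 of 68 (binding).
By complementary slackness, y = 0 for the non-binding constraint.
Dual feasibility on the basic columns requires 5·y_reactor time + 5·y_labor = 67.5, 5·y_reactor time + 1·y_labor = 41.5.
Solving: y_reactor time = 7, y_labor = 6.5.
Shadow price of cooling = 0.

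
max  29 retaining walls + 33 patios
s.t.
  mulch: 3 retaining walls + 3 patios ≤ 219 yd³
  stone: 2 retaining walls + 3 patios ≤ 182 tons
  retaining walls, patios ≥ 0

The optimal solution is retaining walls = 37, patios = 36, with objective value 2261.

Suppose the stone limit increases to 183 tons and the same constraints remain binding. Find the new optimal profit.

2265

At the optimum: mulch uses 219 of 219 (binding); stone uses 182 of 182 (binding).
From A_Bᵀ y = c: 3·y_mulch + 2·y_stone = 29; 3·y_mulch + 3·y_stone = 33.
This yields shadow prices y_mulch = 7, y_stone = 4.
Δz = y_stone·Δb = 4 × (1) = 4, so new z* = 2261 + 4 = 2265.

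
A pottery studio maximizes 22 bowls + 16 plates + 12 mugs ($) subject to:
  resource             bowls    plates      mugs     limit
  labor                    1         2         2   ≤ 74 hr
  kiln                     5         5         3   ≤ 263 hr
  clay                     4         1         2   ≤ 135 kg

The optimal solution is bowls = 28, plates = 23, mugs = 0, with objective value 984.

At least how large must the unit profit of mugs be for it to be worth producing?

20

Check each constraint at x*: labor 74/74 (tight); kiln 255/263 (slack 8); clay 135/135 (tight).
By complementary slackness, y = 0 for the non-binding constraint.
Dual feasibility on the basic columns requires 1·y_labor + 4·y_clay = 22, 2·y_labor + 1·y_clay = 16.
Solving: y_labor = 6, y_clay = 4.
mugs enters the basis when its profit ≥ yᵀa₃ = 6·2 + 4·2 = 20.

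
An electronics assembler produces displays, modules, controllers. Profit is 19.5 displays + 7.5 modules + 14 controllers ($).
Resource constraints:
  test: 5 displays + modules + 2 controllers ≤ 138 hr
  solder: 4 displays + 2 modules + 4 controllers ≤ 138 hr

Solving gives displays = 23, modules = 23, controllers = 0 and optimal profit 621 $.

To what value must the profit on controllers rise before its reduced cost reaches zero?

At the optimum: test uses 138 of 138 (binding); solder uses 138 of 138 (binding).
Dual feasibility on the basic columns requires 5·y_test + 4·y_solder = 19.5, 1·y_test + 2·y_solder = 7.5.
→ y_test = 1.5 and y_solder = 3.
controllers enters the basis when its profit ≥ yᵀa₃ = 1.5·2 + 3·4 = 15.

15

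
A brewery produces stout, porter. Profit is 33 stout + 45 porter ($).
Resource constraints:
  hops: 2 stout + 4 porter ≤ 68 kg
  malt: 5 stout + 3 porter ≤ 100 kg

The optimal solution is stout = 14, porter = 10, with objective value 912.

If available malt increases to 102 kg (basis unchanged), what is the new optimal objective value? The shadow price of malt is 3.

918

Δb = 2, so new z* = 912 + (3)·(2) = 912 + 6 = 918.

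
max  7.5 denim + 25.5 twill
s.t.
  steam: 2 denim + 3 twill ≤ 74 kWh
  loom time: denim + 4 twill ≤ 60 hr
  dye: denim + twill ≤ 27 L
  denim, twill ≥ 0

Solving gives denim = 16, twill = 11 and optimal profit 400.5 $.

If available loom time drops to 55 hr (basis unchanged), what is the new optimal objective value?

Binding: loom time and dye. Non-binding: steam (9 unused).
By complementary slackness, y = 0 for the non-binding constraint.
From A_Bᵀ y = c: 1·y_loom time + 1·y_dye = 7.5; 4·y_loom time + 1·y_dye = 25.5.
→ y_loom time = 6 and y_dye = 1.5.
Δz = y_loom time·Δb = 6 × (-5) = -30, so new z* = 400.5 − 30 = 370.5.

370.5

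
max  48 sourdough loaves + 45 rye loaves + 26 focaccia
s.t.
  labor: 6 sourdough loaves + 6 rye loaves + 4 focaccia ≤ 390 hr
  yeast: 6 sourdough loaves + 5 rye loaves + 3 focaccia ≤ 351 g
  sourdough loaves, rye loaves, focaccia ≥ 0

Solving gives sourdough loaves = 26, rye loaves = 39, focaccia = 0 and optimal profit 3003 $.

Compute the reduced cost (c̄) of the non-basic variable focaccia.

Both labor and yeast are binding at x*.
From A_Bᵀ y = c: 6·y_labor + 6·y_yeast = 48; 6·y_labor + 5·y_yeast = 45.
→ y_labor = 5 and y_yeast = 3.
Reduced cost of focaccia: c₃ − yᵀa₃ = 26 − (5·4 + 3·3) = 26 − 29 = -3.

-3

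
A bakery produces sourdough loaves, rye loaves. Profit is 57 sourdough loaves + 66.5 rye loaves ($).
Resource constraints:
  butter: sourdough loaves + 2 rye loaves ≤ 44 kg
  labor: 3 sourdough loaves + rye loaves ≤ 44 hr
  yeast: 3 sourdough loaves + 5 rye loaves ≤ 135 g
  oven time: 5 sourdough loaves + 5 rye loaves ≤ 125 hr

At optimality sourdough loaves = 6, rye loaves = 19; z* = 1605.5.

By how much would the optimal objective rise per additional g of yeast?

Binding: butter and oven time. Non-binding: labor (7 unused), yeast (22 unused).
By complementary slackness, y = 0 for the non-binding constraints.
The binding rows give the dual system: 1·y_butter + 5·y_oven time = 57 and 2·y_butter + 5·y_oven time = 66.5.
This yields shadow prices y_butter = 9.5, y_oven time = 9.5.
Shadow price of yeast = 0.

0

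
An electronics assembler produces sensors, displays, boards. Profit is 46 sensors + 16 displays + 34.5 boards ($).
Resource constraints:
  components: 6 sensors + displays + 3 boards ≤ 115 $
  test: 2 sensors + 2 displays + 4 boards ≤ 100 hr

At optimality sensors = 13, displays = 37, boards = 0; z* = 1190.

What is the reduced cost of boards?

Both components and test are binding at x*.
The binding rows give the dual system: 6·y_components + 2·y_test = 46 and 1·y_components + 2·y_test = 16.
This yields shadow prices y_components = 6, y_test = 5.
Reduced cost of boards: c₃ − yᵀa₃ = 34.5 − (6·3 + 5·4) = 34.5 − 38 = -3.5.

-3.5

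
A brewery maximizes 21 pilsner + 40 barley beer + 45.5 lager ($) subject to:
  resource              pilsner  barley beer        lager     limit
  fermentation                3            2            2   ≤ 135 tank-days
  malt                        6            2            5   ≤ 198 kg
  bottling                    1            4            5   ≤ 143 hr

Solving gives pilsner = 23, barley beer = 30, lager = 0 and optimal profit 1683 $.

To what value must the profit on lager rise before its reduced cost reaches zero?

At the optimum: fermentation uses 129 of 135 (slack = 6); malt uses 198 of 198 (binding); bottling uses 143 of 143 (binding).
Slack constraints have shadow price 0 (complementary slackness).
From A_Bᵀ y = c: 6·y_malt + 1·y_bottling = 21; 2·y_malt + 4·y_bottling = 40.
This yields shadow prices y_malt = 2, y_bottling = 9.
lager enters the basis when its profit ≥ yᵀa₃ = 2·5 + 9·5 = 55.

55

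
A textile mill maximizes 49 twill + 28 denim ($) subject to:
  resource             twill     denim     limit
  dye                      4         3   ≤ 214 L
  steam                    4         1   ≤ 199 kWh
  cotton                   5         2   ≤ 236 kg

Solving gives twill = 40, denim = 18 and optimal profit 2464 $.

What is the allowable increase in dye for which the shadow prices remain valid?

Binding constraints: dye, cotton. The basis is B = [[4,3],[5,2]] with det -7.
Per unit increase in dye, x* moves by d = (-0.2857, 0.7143).
The basis stays optimal until twill reaches 0; allowable increase = 140 L.

140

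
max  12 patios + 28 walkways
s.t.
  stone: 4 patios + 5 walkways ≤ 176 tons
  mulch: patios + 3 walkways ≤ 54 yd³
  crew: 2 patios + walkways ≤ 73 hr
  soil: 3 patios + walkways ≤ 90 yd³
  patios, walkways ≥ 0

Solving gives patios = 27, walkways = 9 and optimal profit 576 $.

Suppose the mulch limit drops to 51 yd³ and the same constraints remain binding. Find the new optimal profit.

Check each constraint at x*: stone 153/176 (slack 23); mulch 54/54 (tight); crew 63/73 (slack 10); soil 90/90 (tight).
By complementary slackness, y = 0 for the non-binding constraints.
From A_Bᵀ y = c: 1·y_mulch + 3·y_soil = 12; 3·y_mulch + 1·y_soil = 28.
This yields shadow prices y_mulch = 9, y_soil = 1.
Δz = y_mulch·Δb = 9 × (-3) = -27, so new z* = 576 − 27 = 549.

549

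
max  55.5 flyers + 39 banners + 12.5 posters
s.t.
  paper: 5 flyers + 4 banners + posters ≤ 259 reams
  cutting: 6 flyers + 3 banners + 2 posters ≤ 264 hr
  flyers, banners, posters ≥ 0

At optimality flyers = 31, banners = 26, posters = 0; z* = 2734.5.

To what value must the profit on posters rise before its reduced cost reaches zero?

13.5

Check each constraint at x*: paper 259/259 (tight); cutting 264/264 (tight).
The binding rows give the dual system: 5·y_paper + 6·y_cutting = 55.5 and 4·y_paper + 3·y_cutting = 39.
→ y_paper = 7.5 and y_cutting = 3.
posters enters the basis when its profit ≥ yᵀa₃ = 7.5·1 + 3·2 = 13.5.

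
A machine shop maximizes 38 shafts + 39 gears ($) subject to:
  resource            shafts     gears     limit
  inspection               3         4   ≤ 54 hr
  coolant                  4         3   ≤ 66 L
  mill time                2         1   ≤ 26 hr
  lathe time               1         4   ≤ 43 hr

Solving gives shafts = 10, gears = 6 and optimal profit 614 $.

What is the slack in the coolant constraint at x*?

8

coolant used = 4·10 + 3·6 = 58; slack = 66 − 58 = 8.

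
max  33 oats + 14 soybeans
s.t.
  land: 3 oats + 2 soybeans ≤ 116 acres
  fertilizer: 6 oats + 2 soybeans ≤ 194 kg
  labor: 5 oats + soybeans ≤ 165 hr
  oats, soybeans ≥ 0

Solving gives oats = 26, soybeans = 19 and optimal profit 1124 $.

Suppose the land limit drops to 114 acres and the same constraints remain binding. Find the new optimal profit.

Check each constraint at x*: land 116/116 (tight); fertilizer 194/194 (tight); labor 149/165 (slack 16).
Since labor is not tight, its dual is 0.
Dual feasibility on the basic columns requires 3·y_land + 6·y_fertilizer = 33, 2·y_land + 2·y_fertilizer = 14.
Solving: y_land = 3, y_fertilizer = 4.
Δz = y_land·Δb = 3 × (-2) = -6, so new z* = 1124 − 6 = 1118.

1118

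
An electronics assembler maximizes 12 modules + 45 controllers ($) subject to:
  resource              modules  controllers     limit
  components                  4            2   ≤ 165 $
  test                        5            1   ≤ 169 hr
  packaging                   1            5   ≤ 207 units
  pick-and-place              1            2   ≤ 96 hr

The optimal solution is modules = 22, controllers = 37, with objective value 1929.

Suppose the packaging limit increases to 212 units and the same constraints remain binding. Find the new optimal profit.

At the optimum: components uses 162 of 165 (slack = 3); test uses 147 of 169 (slack = 22); packaging uses 207 of 207 (binding); pick-and-place uses 96 of 96 (binding).
Since components, test are not tight, their duals are 0.
From A_Bᵀ y = c: 1·y_packaging + 1·y_pick-and-place = 12; 5·y_packaging + 2·y_pick-and-place = 45.
→ y_packaging = 7 and y_pick-and-place = 5.
Δz = y_packaging·Δb = 7 × (5) = 35, so new z* = 1929 + 35 = 1964.

1964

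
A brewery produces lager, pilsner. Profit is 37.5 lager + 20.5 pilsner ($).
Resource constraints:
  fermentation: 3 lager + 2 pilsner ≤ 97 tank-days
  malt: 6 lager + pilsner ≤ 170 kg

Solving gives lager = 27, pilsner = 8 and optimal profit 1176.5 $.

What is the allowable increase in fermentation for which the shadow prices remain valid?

243

Binding constraints: fermentation, malt. The basis is B = [[3,2],[6,1]] with det -9.
Per unit increase in fermentation, x* moves by d = (-0.1111, 0.6667).
The basis stays optimal until lager reaches 0; allowable increase = 243 tank-days.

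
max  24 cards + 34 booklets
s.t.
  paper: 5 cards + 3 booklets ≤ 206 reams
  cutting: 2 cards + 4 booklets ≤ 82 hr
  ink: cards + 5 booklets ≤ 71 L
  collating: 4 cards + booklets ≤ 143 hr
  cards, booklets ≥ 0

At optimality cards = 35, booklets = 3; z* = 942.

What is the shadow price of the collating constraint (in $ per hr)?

2

Binding: cutting and collating. Non-binding: paper (22 unused), ink (21 unused).
Since paper, ink are not tight, their duals are 0.
From A_Bᵀ y = c: 2·y_cutting + 4·y_collating = 24; 4·y_cutting + 1·y_collating = 34.
→ y_cutting = 8 and y_collating = 2.
Shadow price of collating = 2.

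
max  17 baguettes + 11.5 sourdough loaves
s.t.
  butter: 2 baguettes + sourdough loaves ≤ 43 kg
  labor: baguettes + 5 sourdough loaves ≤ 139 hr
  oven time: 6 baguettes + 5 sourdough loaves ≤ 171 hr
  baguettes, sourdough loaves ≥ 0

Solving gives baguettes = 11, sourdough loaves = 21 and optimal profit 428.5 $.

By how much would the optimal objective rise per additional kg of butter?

Binding: butter and oven time. Non-binding: labor (23 unused).
By complementary slackness, y = 0 for the non-binding constraint.
Dual feasibility on the basic columns requires 2·y_butter + 6·y_oven time = 17, 1·y_butter + 5·y_oven time = 11.5.
Solving: y_butter = 4, y_oven time = 1.5.
Shadow price of butter = 4.

4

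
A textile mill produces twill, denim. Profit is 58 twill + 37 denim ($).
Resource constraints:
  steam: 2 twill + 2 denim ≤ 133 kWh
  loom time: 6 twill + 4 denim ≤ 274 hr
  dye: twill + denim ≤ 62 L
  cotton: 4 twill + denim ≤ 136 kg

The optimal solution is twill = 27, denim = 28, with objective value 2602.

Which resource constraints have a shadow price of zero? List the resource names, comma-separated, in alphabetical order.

steam: 110/133 (slack 23)
loom time: 274/274 (binding)
dye: 55/62 (slack 7)
cotton: 136/136 (binding)
By complementary slackness, a constraint with positive slack has shadow price 0 → dye, steam.

dye, steam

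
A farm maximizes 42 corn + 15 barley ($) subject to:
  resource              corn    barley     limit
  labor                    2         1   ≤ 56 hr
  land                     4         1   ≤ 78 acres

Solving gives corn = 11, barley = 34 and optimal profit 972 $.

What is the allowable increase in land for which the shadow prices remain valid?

34

Binding constraints: labor, land. The basis is B = [[2,1],[4,1]] with det -2.
Per unit increase in land, x* moves by d = (0.5, -1).
The basis stays optimal until barley reaches 0; allowable increase = 34 acres.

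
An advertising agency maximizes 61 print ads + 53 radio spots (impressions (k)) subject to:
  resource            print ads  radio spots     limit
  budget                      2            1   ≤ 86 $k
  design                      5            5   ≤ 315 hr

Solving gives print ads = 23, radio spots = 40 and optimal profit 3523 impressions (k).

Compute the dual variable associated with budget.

At the optimum: budget uses 86 of 86 (binding); design uses 315 of 315 (binding).
From A_Bᵀ y = c: 2·y_budget + 5·y_design = 61; 1·y_budget + 5·y_design = 53.
This yields shadow prices y_budget = 8, y_design = 9.
Shadow price of budget = 8.

8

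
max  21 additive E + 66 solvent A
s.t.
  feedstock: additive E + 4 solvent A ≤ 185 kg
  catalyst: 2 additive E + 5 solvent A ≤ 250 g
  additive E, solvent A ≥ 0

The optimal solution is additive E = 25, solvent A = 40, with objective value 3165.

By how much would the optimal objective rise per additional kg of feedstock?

9

At the optimum: feedstock uses 185 of 185 (binding); catalyst uses 250 of 250 (binding).
From A_Bᵀ y = c: 1·y_feedstock + 2·y_catalyst = 21; 4·y_feedstock + 5·y_catalyst = 66.
→ y_feedstock = 9 and y_catalyst = 6.
Shadow price of feedstock = 9.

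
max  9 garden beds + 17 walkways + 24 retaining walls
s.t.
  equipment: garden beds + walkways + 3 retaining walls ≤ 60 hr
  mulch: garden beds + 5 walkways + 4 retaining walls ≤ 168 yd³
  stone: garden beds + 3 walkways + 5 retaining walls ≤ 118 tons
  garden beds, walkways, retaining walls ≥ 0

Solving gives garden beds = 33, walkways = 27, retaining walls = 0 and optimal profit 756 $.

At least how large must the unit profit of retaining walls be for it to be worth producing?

Check each constraint at x*: equipment 60/60 (tight); mulch 168/168 (tight); stone 114/118 (slack 4).
Since stone is not tight, its dual is 0.
The binding rows give the dual system: 1·y_equipment + 1·y_mulch = 9 and 1·y_equipment + 5·y_mulch = 17.
→ y_equipment = 7 and y_mulch = 2.
retaining walls enters the basis when its profit ≥ yᵀa₃ = 7·3 + 2·4 = 29.

29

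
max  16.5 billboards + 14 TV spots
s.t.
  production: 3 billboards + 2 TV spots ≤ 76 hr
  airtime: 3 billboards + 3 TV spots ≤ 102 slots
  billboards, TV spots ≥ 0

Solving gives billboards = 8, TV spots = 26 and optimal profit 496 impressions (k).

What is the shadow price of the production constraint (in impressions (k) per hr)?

2.5

Both production and airtime are binding at x*.
Dual feasibility on the basic columns requires 3·y_production + 3·y_airtime = 16.5, 2·y_production + 3·y_airtime = 14.
Solving: y_production = 2.5, y_airtime = 3.
Shadow price of production = 2.5.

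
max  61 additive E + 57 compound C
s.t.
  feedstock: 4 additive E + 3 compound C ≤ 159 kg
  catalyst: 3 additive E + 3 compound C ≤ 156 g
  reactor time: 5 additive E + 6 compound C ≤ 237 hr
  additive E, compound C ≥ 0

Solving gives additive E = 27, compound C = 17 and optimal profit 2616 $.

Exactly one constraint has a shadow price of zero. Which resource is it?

feedstock: 159/159 (binding)
catalyst: 132/156 (slack 24)
reactor time: 237/237 (binding)
By complementary slackness, a constraint with positive slack has shadow price 0 → catalyst.

catalyst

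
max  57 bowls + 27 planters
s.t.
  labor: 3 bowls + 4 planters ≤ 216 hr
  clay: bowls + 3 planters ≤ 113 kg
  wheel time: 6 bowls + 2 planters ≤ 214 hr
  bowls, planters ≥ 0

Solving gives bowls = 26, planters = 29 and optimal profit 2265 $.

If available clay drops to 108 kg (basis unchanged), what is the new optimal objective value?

Binding: clay and wheel time. Non-binding: labor (22 unused).
Slack constraints have shadow price 0 (complementary slackness).
The binding rows give the dual system: 1·y_clay + 6·y_wheel time = 57 and 3·y_clay + 2·y_wheel time = 27.
This yields shadow prices y_clay = 3, y_wheel time = 9.
Δz = y_clay·Δb = 3 × (-5) = -15, so new z* = 2265 − 15 = 2250.

2250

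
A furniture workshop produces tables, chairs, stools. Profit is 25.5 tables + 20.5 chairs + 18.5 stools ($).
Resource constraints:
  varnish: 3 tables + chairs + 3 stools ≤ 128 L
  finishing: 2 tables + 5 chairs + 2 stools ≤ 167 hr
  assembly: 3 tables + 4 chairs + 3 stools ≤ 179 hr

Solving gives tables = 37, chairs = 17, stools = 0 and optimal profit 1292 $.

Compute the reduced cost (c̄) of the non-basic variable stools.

-7

At the optimum: varnish uses 128 of 128 (binding); finishing uses 159 of 167 (slack = 8); assembly uses 179 of 179 (binding).
Since finishing is not tight, its dual is 0.
The binding rows give the dual system: 3·y_varnish + 3·y_assembly = 25.5 and 1·y_varnish + 4·y_assembly = 20.5.
This yields shadow prices y_varnish = 4.5, y_assembly = 4.
Reduced cost of stools: c₃ − yᵀa₃ = 18.5 − (4.5·3 + 4·3) = 18.5 − 25.5 = -7.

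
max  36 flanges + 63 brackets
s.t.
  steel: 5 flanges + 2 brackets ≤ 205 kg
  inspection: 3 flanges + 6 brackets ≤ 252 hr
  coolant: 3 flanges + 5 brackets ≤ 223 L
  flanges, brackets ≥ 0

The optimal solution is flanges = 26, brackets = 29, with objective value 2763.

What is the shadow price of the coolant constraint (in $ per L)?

Check each constraint at x*: steel 188/205 (slack 17); inspection 252/252 (tight); coolant 223/223 (tight).
By complementary slackness, y = 0 for the non-binding constraint.
Dual feasibility on the basic columns requires 3·y_inspection + 3·y_coolant = 36, 6·y_inspection + 5·y_coolant = 63.
Solving: y_inspection = 3, y_coolant = 9.
Shadow price of coolant = 9.

9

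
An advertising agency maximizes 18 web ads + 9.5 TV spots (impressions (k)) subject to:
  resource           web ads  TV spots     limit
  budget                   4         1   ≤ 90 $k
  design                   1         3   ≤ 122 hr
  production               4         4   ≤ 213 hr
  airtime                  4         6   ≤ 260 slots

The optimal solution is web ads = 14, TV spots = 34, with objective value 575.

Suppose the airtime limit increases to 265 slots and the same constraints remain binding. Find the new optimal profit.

580

At the optimum: budget uses 90 of 90 (binding); design uses 116 of 122 (slack = 6); production uses 192 of 213 (slack = 21); airtime uses 260 of 260 (binding).
By complementary slackness, y = 0 for the non-binding constraints.
Dual feasibility on the basic columns requires 4·y_budget + 4·y_airtime = 18, 1·y_budget + 6·y_airtime = 9.5.
This yields shadow prices y_budget = 3.5, y_airtime = 1.
Δz = y_airtime·Δb = 1 × (5) = 5, so new z* = 575 + 5 = 580.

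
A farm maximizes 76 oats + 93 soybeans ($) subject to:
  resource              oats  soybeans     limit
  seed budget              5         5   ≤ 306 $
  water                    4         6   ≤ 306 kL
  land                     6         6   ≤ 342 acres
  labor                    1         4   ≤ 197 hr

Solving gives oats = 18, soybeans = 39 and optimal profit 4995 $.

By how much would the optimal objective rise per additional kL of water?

8.5

At the optimum: seed budget uses 285 of 306 (slack = 21); water uses 306 of 306 (binding); land uses 342 of 342 (binding); labor uses 174 of 197 (slack = 23).
By complementary slackness, y = 0 for the non-binding constraints.
From A_Bᵀ y = c: 4·y_water + 6·y_land = 76; 6·y_water + 6·y_land = 93.
This yields shadow prices y_water = 8.5, y_land = 7.
Shadow price of water = 8.5.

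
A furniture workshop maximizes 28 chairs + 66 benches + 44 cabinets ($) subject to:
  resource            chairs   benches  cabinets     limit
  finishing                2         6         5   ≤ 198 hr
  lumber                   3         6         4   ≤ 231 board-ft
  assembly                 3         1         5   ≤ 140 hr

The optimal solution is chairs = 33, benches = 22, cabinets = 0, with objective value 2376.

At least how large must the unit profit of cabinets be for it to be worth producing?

At the optimum: finishing uses 198 of 198 (binding); lumber uses 231 of 231 (binding); assembly uses 121 of 140 (slack = 19).
Since assembly is not tight, its dual is 0.
From A_Bᵀ y = c: 2·y_finishing + 3·y_lumber = 28; 6·y_finishing + 6·y_lumber = 66.
This yields shadow prices y_finishing = 5, y_lumber = 6.
cabinets enters the basis when its profit ≥ yᵀa₃ = 5·5 + 6·4 = 49.

49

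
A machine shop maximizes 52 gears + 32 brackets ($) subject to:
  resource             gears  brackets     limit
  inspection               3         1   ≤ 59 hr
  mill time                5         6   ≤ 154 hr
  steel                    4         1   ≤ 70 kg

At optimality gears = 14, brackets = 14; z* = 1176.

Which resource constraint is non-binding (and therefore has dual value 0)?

inspection

inspection: 56/59 (slack 3)
mill time: 154/154 (binding)
steel: 70/70 (binding)
By complementary slackness, a constraint with positive slack has shadow price 0 → inspection.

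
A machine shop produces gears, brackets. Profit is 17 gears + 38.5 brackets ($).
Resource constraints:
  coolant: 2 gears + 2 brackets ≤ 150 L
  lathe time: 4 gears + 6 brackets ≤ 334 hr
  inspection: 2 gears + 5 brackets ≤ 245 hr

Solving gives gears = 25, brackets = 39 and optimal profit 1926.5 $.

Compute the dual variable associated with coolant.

0

Binding: lathe time and inspection. Non-binding: coolant (22 unused).
By complementary slackness, y = 0 for the non-binding constraint.
The binding rows give the dual system: 4·y_lathe time + 2·y_inspection = 17 and 6·y_lathe time + 5·y_inspection = 38.5.
→ y_lathe time = 1 and y_inspection = 6.5.
Shadow price of coolant = 0.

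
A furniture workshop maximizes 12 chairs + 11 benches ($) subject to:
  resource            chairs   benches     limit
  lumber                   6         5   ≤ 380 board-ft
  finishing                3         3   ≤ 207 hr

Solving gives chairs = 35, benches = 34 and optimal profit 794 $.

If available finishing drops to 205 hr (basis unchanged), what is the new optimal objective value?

790

At the optimum: lumber uses 380 of 380 (binding); finishing uses 207 of 207 (binding).
From A_Bᵀ y = c: 6·y_lumber + 3·y_finishing = 12; 5·y_lumber + 3·y_finishing = 11.
→ y_lumber = 1 and y_finishing = 2.
Δz = y_finishing·Δb = 2 × (-2) = -4, so new z* = 794 − 4 = 790.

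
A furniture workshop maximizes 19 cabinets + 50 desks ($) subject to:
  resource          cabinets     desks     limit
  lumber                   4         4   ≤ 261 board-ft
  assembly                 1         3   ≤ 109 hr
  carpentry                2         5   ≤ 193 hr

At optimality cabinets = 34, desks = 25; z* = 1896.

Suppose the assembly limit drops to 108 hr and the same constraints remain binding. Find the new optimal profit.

1891

Check each constraint at x*: lumber 236/261 (slack 25); assembly 109/109 (tight); carpentry 193/193 (tight).
Since lumber is not tight, its dual is 0.
From A_Bᵀ y = c: 1·y_assembly + 2·y_carpentry = 19; 3·y_assembly + 5·y_carpentry = 50.
→ y_assembly = 5 and y_carpentry = 7.
Δz = y_assembly·Δb = 5 × (-1) = -5, so new z* = 1896 − 5 = 1891.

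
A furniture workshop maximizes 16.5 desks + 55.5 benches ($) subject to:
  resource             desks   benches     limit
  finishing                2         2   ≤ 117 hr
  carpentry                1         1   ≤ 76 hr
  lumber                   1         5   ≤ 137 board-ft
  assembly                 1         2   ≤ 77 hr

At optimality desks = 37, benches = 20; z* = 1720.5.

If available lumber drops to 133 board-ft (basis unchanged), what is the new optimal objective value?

1690.5

At the optimum: finishing uses 114 of 117 (slack = 3); carpentry uses 57 of 76 (slack = 19); lumber uses 137 of 137 (binding); assembly uses 77 of 77 (binding).
Since finishing, carpentry are not tight, their duals are 0.
Dual feasibility on the basic columns requires 1·y_lumber + 1·y_assembly = 16.5, 5·y_lumber + 2·y_assembly = 55.5.
→ y_lumber = 7.5 and y_assembly = 9.
Δz = y_lumber·Δb = 7.5 × (-4) = -30, so new z* = 1720.5 − 30 = 1690.5.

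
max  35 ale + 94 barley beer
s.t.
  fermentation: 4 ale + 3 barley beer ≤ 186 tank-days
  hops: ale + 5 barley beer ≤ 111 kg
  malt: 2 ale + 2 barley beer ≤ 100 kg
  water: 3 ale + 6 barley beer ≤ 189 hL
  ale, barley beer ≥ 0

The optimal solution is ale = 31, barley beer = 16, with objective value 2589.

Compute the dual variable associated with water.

At the optimum: fermentation uses 172 of 186 (slack = 14); hops uses 111 of 111 (binding); malt uses 94 of 100 (slack = 6); water uses 189 of 189 (binding).
By complementary slackness, y = 0 for the non-binding constraints.
The binding rows give the dual system: 1·y_hops + 3·y_water = 35 and 5·y_hops + 6·y_water = 94.
→ y_hops = 8 and y_water = 9.
Shadow price of water = 9.

9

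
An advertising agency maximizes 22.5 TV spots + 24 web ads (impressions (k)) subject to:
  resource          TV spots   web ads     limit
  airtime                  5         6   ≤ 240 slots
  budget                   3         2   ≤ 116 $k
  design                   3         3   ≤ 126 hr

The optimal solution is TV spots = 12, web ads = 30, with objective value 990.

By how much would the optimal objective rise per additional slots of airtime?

Binding: airtime and design. Non-binding: budget (20 unused).
By complementary slackness, y = 0 for the non-binding constraint.
From A_Bᵀ y = c: 5·y_airtime + 3·y_design = 22.5; 6·y_airtime + 3·y_design = 24.
Solving: y_airtime = 1.5, y_design = 5.
Shadow price of airtime = 1.5.

1.5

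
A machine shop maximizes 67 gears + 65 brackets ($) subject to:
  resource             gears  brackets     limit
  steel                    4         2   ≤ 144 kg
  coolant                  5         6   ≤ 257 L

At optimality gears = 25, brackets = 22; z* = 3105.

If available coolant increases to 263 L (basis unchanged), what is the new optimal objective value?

3159

Check each constraint at x*: steel 144/144 (tight); coolant 257/257 (tight).
From A_Bᵀ y = c: 4·y_steel + 5·y_coolant = 67; 2·y_steel + 6·y_coolant = 65.
→ y_steel = 5.5 and y_coolant = 9.
Δz = y_coolant·Δb = 9 × (6) = 54, so new z* = 3105 + 54 = 3159.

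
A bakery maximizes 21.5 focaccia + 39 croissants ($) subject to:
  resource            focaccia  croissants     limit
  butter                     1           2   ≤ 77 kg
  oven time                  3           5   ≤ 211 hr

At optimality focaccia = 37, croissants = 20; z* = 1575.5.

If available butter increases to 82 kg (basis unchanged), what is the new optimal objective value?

Both butter and oven time are binding at x*.
Dual feasibility on the basic columns requires 1·y_butter + 3·y_oven time = 21.5, 2·y_butter + 5·y_oven time = 39.
Solving: y_butter = 9.5, y_oven time = 4.
Δz = y_butter·Δb = 9.5 × (5) = 47.5, so new z* = 1575.5 + 47.5 = 1623.

1623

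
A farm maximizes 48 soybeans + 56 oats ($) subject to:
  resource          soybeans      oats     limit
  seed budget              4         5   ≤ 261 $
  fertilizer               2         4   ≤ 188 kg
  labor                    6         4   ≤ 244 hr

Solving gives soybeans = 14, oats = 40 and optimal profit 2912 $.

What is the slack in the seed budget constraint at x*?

seed budget used = 4·14 + 5·40 = 256; slack = 261 − 256 = 5.

5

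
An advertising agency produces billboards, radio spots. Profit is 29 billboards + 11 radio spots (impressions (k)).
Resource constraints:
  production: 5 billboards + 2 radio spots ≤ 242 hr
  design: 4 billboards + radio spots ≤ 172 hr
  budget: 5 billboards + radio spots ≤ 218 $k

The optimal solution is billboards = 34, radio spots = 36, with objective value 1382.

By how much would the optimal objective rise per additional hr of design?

1

Check each constraint at x*: production 242/242 (tight); design 172/172 (tight); budget 206/218 (slack 12).
Since budget is not tight, its dual is 0.
Dual feasibility on the basic columns requires 5·y_production + 4·y_design = 29, 2·y_production + 1·y_design = 11.
This yields shadow prices y_production = 5, y_design = 1.
Shadow price of design = 1.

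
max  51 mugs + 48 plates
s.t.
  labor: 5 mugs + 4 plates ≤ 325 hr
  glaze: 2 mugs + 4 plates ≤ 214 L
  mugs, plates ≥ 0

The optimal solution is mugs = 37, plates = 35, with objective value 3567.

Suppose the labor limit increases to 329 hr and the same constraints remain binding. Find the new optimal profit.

At the optimum: labor uses 325 of 325 (binding); glaze uses 214 of 214 (binding).
The binding rows give the dual system: 5·y_labor + 2·y_glaze = 51 and 4·y_labor + 4·y_glaze = 48.
Solving: y_labor = 9, y_glaze = 3.
Δz = y_labor·Δb = 9 × (4) = 36, so new z* = 3567 + 36 = 3603.

3603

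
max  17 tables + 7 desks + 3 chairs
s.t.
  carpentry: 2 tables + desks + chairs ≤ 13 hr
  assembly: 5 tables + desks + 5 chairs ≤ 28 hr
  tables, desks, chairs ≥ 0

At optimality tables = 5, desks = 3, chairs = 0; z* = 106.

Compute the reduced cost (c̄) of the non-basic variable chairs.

-8

At the optimum: carpentry uses 13 of 13 (binding); assembly uses 28 of 28 (binding).
The binding rows give the dual system: 2·y_carpentry + 5·y_assembly = 17 and 1·y_carpentry + 1·y_assembly = 7.
→ y_carpentry = 6 and y_assembly = 1.
Reduced cost of chairs: c₃ − yᵀa₃ = 3 − (6·1 + 1·5) = 3 − 11 = -8.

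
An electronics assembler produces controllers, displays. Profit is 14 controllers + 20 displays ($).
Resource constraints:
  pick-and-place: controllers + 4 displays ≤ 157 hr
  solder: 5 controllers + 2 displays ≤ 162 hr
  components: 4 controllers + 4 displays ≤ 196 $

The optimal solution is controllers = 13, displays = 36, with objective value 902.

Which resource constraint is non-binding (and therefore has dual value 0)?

pick-and-place: 157/157 (binding)
solder: 137/162 (slack 25)
components: 196/196 (binding)
By complementary slackness, a constraint with positive slack has shadow price 0 → solder.

solder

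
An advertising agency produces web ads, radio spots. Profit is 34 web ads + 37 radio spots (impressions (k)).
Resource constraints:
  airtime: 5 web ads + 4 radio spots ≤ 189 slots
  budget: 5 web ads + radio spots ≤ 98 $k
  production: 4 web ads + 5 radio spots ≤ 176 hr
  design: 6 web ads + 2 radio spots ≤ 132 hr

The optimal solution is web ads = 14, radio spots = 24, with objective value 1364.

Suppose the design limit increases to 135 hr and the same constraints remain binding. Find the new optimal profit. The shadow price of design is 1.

1367

Δb = 3, so new z* = 1364 + (1)·(3) = 1364 + 3 = 1367.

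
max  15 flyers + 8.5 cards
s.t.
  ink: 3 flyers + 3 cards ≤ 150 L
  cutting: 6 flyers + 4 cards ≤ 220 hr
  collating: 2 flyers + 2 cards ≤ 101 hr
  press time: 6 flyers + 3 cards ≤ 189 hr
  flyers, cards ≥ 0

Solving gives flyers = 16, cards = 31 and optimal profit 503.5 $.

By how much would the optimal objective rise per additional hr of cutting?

1

Check each constraint at x*: ink 141/150 (slack 9); cutting 220/220 (tight); collating 94/101 (slack 7); press time 189/189 (tight).
Since ink, collating are not tight, their duals are 0.
From A_Bᵀ y = c: 6·y_cutting + 6·y_press time = 15; 4·y_cutting + 3·y_press time = 8.5.
This yields shadow prices y_cutting = 1, y_press time = 1.5.
Shadow price of cutting = 1.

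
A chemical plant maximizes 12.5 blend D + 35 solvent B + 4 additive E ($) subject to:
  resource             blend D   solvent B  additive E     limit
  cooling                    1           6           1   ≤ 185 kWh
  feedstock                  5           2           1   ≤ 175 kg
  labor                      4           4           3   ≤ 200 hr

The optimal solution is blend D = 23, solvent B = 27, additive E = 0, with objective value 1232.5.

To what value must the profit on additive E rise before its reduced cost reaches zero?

Check each constraint at x*: cooling 185/185 (tight); feedstock 169/175 (slack 6); labor 200/200 (tight).
Slack constraints have shadow price 0 (complementary slackness).
Dual feasibility on the basic columns requires 1·y_cooling + 4·y_labor = 12.5, 6·y_cooling + 4·y_labor = 35.
This yields shadow prices y_cooling = 4.5, y_labor = 2.
additive E enters the basis when its profit ≥ yᵀa₃ = 4.5·1 + 2·3 = 10.5.

10.5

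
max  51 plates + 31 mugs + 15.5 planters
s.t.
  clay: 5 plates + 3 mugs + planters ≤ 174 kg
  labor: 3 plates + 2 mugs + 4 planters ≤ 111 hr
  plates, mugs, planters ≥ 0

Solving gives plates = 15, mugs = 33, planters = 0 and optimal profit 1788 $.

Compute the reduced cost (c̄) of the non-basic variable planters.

At the optimum: clay uses 174 of 174 (binding); labor uses 111 of 111 (binding).
The binding rows give the dual system: 5·y_clay + 3·y_labor = 51 and 3·y_clay + 2·y_labor = 31.
This yields shadow prices y_clay = 9, y_labor = 2.
Reduced cost of planters: c₃ − yᵀa₃ = 15.5 − (9·1 + 2·4) = 15.5 − 17 = -1.5.

-1.5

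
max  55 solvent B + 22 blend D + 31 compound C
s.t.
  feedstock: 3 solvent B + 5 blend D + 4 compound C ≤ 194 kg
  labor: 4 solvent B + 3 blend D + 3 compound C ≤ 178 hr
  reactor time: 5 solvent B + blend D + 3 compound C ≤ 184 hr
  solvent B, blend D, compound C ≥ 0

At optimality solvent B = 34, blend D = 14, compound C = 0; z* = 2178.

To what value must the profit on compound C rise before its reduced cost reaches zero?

36

At the optimum: feedstock uses 172 of 194 (slack = 22); labor uses 178 of 178 (binding); reactor time uses 184 of 184 (binding).
By complementary slackness, y = 0 for the non-binding constraint.
The binding rows give the dual system: 4·y_labor + 5·y_reactor time = 55 and 3·y_labor + 1·y_reactor time = 22.
Solving: y_labor = 5, y_reactor time = 7.
compound C enters the basis when its profit ≥ yᵀa₃ = 5·3 + 7·3 = 36.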